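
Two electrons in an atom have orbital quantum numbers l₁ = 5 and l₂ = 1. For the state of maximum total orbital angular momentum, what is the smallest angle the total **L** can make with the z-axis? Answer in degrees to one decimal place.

Angular momentum addition gives L = |l₁ − l₂|, …, l₁ + l₂.
So L can be 4, 5, 6.
The maximum is L = 6, with |L_tot| = ℏ√(6·7) = √42 ℏ.
The minimum angle with z is arccos(6/√42) ≈ 22.2°.

θ_min ≈ 22.2°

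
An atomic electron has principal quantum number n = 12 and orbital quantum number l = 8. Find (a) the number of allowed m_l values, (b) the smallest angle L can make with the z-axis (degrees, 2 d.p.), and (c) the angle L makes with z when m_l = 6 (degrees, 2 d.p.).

17 values; θ_min ≈ 19.47°; θ(m_l=6) ≈ 45.00°

There are 2l+1 = 17 values of m_l.
cos θ_min = 8/√72, so θ_min ≈ 19.47°.
For m_l = 6: cos θ = 6/√72, θ ≈ 45.00°.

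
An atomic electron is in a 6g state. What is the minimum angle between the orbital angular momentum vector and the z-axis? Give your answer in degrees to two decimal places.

The 6g subshell has l = 4.
|L|² = l(l+1)ℏ² = 20ℏ², so |L| = 2√5 ℏ.
The smallest angle corresponds to the largest L_z, i.e. m_l = l = 4, giving L_z = 4ℏ.
cos θ_min = 4/√20, so θ_min ≈ 26.57°.

θ_min ≈ 26.57°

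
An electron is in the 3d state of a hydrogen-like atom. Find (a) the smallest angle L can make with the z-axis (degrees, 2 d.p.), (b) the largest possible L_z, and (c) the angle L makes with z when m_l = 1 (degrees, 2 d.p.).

3d means n = 3, l = 2.
cos θ_min = 2/√6, so θ_min ≈ 35.26°.
L_z,max = lℏ = 2ℏ.
For m_l = 1: cos θ = 1/√6, θ ≈ 65.91°.

θ_min ≈ 35.26°; L_z,max = 2ℏ; θ(m_l=1) ≈ 65.91°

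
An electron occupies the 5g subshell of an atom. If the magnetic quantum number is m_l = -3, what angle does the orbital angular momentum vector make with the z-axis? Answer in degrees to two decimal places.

5g means n = 5, l = 4.
|L|² = l(l+1)ℏ² = 20ℏ², so |L| = 2√5 ℏ.
L_z = m_l ℏ = −3ℏ.
cos θ = L_z/|L| = -3/√20, so θ ≈ 132.13°.

θ ≈ 132.13°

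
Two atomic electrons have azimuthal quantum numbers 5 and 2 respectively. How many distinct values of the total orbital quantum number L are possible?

5

By the triangle rule, |l₁ − l₂| ≤ L ≤ l₁ + l₂.
So L can be 3, 4, 5, 6, 7.
That is 5 values.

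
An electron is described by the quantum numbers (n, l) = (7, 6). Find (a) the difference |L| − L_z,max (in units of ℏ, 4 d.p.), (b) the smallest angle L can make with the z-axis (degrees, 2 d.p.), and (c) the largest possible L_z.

|L|−L_z,max ≈ 0.4807ℏ; θ_min ≈ 22.21°; L_z,max = 6ℏ

|L| − L_z,max = (√42 − 6)ℏ ≈ 0.4807ℏ.
cos θ_min = 6/√42, so θ_min ≈ 22.21°.
L_z,max = lℏ = 6ℏ.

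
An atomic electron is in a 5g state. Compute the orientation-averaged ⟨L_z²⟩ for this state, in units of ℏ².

The 5g subshell has l = 4.
m_l ∈ {-4, -3, -2, -1, 0, 1, 2, 3, 4}.
⟨L_z²⟩ = ℏ²·(Σ m_l²)/(2l+1) = ℏ²·60/9 = 6.667ℏ².

⟨L_z²⟩ = 6.667 ℏ²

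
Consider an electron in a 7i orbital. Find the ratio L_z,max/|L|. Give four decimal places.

L_z,max/|L| = 0.9258

The 7i subshell has l = 6.
|L| = √42 ℏ ≈ 6.4807ℏ, while L_z,max = lℏ = 6ℏ.
L_z,max/|L| = 6/√42 = 0.9258.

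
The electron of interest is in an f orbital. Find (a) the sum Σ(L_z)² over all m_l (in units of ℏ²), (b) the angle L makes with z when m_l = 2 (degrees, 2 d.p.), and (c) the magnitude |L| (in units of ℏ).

The letter f corresponds to l = 3.
Σ m_l² = 28, so Σ(L_z)² = 28 ℏ².
For m_l = 2: cos θ = 2/√12, θ ≈ 54.74°.
|L| = ℏ√(3·4) = 2√3 ℏ ≈ 3.464ℏ.

Σ(L_z)² = 28 ℏ²; θ(m_l=2) ≈ 54.74°; |L| = 2√3 ℏ ≈ 3.464ℏ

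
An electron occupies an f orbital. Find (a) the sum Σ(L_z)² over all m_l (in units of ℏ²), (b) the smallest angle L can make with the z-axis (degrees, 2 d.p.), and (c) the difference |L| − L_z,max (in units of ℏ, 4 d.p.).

Σ(L_z)² = 28 ℏ²; θ_min ≈ 30.00°; |L|−L_z,max ≈ 0.4641ℏ

For an f orbital, l = 3.
Σ m_l² = 28, so Σ(L_z)² = 28 ℏ².
cos θ_min = 3/√12, so θ_min ≈ 30.00°.
|L| − L_z,max = (2√3 − 3)ℏ ≈ 0.4641ℏ.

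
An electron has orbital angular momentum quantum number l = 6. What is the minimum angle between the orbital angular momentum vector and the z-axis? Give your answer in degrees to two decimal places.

|L| = ℏ√(l(l+1)) = √42 ℏ.
The smallest angle corresponds to the largest L_z, i.e. m_l = l = 6, giving L_z = 6ℏ.
cos θ_min = 6/√42, so θ_min ≈ 22.21°.

θ_min ≈ 22.21°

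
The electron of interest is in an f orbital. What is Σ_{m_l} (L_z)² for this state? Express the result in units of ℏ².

For an f orbital, l = 3.
m_l ∈ {-3, -2, -1, 0, 1, 2, 3}.
Σ m_l² = 2·(1 + 4 + 9) = 28.

Σ(L_z)² = 28 ℏ²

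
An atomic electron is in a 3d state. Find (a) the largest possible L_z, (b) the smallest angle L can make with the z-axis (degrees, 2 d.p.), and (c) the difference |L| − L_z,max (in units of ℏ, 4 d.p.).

The 3d subshell has l = 2.
L_z,max = lℏ = 2ℏ.
cos θ_min = 2/√6, so θ_min ≈ 35.26°.
|L| − L_z,max = (√6 − 2)ℏ ≈ 0.4495ℏ.

L_z,max = 2ℏ; θ_min ≈ 35.26°; |L|−L_z,max ≈ 0.4495ℏ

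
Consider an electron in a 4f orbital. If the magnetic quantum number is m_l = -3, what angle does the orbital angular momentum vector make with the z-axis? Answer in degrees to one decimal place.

The 4f subshell has l = 3.
|L| = √(l(l+1)) ℏ = 2√3 ℏ.
L_z = m_l ℏ = −3ℏ.
cos θ = L_z/|L| = -3/√12, so θ ≈ 150.0°.

θ ≈ 150.0°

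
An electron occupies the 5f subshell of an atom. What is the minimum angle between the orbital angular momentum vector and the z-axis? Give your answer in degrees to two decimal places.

θ_min ≈ 30.00°

5f means n = 5, l = 3.
|L|² = l(l+1)ℏ² = 12ℏ², so |L| = 2√3 ℏ.
The smallest angle corresponds to the largest L_z, i.e. m_l = l = 3, giving L_z = 3ℏ.
cos θ_min = 3/√12, so θ_min ≈ 30.00°.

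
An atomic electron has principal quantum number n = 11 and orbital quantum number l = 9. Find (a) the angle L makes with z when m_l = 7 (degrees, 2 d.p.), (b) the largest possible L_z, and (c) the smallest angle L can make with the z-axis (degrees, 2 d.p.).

For m_l = 7: cos θ = 7/√90, θ ≈ 42.45°.
L_z,max = lℏ = 9ℏ.
cos θ_min = 9/√90, so θ_min ≈ 18.43°.

θ(m_l=7) ≈ 42.45°; L_z,max = 9ℏ; θ_min ≈ 18.43°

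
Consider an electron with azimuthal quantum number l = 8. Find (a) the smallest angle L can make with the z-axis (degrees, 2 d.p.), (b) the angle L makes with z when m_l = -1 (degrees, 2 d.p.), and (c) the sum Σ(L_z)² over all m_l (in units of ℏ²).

cos θ_min = 8/√72, so θ_min ≈ 19.47°.
For m_l = -1: cos θ = -1/√72, θ ≈ 96.77°.
Σ m_l² = 408, so Σ(L_z)² = 408 ℏ².

θ_min ≈ 19.47°; θ(m_l=-1) ≈ 96.77°; Σ(L_z)² = 408 ℏ²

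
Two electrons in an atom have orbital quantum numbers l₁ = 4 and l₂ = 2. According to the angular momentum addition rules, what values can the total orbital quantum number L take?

L = 2, 3, 4, 5, 6

The total orbital quantum number L ranges from |l₁ − l₂| to l₁ + l₂ in integer steps.
L ∈ {2, 3, 4, 5, 6}.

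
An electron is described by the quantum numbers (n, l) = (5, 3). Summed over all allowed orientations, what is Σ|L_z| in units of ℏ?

Σ|L_z| = 12 ℏ

m_l runs from −3 to 3, i.e. {-3, -2, -1, 0, 1, 2, 3}.
Σ|m_l| = l(l+1) = 12.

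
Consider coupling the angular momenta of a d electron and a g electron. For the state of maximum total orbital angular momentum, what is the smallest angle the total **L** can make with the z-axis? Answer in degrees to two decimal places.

L runs from |2 − 4| = 2 to 2 + 4 = 6.
Allowed values: L = 2, 3, 4, 5, 6.
The maximum is L = 6, with |L_tot| = ℏ√(6·7) = √42 ℏ.
The minimum angle with z is arccos(6/√42) ≈ 22.21°.

θ_min ≈ 22.21°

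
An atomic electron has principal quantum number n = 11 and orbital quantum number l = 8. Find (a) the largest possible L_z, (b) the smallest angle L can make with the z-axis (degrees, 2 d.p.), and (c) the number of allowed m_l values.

L_z,max = lℏ = 8ℏ.
cos θ_min = 8/√72, so θ_min ≈ 19.47°.
There are 2l+1 = 17 values of m_l.

L_z,max = 8ℏ; θ_min ≈ 19.47°; 17 values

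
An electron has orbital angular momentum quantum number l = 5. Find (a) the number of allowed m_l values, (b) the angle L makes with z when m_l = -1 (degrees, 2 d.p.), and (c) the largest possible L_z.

There are 2l+1 = 11 values of m_l.
For m_l = -1: cos θ = -1/√30, θ ≈ 100.52°.
L_z,max = lℏ = 5ℏ.

11 values; θ(m_l=-1) ≈ 100.52°; L_z,max = 5ℏ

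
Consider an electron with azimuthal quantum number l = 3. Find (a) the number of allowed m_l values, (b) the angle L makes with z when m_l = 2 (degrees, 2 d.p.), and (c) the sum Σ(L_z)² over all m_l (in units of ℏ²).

There are 2l+1 = 7 values of m_l.
For m_l = 2: cos θ = 2/√12, θ ≈ 54.74°.
Σ m_l² = 28, so Σ(L_z)² = 28 ℏ².

7 values; θ(m_l=2) ≈ 54.74°; Σ(L_z)² = 28 ℏ²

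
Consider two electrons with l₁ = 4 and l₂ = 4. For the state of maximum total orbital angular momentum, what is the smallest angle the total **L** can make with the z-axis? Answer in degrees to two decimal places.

θ_min ≈ 19.47°

Angular momentum addition gives L = |l₁ − l₂|, …, l₁ + l₂.
Allowed values: L = 0, 1, 2, 3, 4, 5, 6, 7, 8.
The maximum is L = 8, with |L_tot| = ℏ√(8·9) = 6√2 ℏ.
The minimum angle with z is arccos(8/√72) ≈ 19.47°.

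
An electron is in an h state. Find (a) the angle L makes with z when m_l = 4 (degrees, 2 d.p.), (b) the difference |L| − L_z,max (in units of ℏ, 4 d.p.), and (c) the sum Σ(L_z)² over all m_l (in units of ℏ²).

θ(m_l=4) ≈ 43.09°; |L|−L_z,max ≈ 0.4772ℏ; Σ(L_z)² = 110 ℏ²

An h state has l = 5.
For m_l = 4: cos θ = 4/√30, θ ≈ 43.09°.
|L| − L_z,max = (√30 − 5)ℏ ≈ 0.4772ℏ.
Σ m_l² = 110, so Σ(L_z)² = 110 ℏ².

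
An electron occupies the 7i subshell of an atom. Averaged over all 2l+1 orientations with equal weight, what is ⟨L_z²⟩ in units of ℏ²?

7i means n = 7, l = 6.
m_l ∈ {-6, -5, -4, -3, -2, -1, 0, 1, 2, 3, 4, 5, 6}.
Average of L_z² over 13 states: 182/13 ℏ² = 14 ℏ².

⟨L_z²⟩ = 14 ℏ²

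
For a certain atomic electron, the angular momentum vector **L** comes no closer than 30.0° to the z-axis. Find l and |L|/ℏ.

cos θ_min = l/√(l(l+1)) = √(l/(l+1)), so l/(l+1) = cos²(30.0°) = 0.7500.
Solving: l = 3.
Then |L| = ℏ√(3·4) = 2√3 ℏ.

l = 3, |L| = 2√3 ℏ ≈ 3.464ℏ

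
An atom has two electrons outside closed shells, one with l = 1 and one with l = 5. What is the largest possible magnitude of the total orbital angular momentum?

By the triangle rule, |l₁ − l₂| ≤ L ≤ l₁ + l₂.
So L can be 4, 5, 6.
The largest magnitude corresponds to L = 6: |L_tot| = ℏ√(6·7) = √42 ℏ.

|L_tot|_max = √42 ℏ ≈ 6.481ℏ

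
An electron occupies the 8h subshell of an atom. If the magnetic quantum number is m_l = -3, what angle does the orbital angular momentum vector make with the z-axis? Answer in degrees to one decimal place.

For 8h, l = 5.
|L|² = l(l+1)ℏ² = 30ℏ², so |L| = √30 ℏ.
L_z = m_l ℏ = −3ℏ.
cos θ = L_z/|L| = -3/√30, so θ ≈ 123.2°.

θ ≈ 123.2°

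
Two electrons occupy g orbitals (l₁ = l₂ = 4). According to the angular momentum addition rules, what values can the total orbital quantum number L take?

L = 0, 1, 2, 3, 4, 5, 6, 7, 8

The total orbital quantum number L ranges from |l₁ − l₂| to l₁ + l₂ in integer steps.
Allowed values: L = 0, 1, 2, 3, 4, 5, 6, 7, 8.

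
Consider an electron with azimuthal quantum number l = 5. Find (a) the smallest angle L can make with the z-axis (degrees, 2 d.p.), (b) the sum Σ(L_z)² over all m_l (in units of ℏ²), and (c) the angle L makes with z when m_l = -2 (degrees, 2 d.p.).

θ_min ≈ 24.09°; Σ(L_z)² = 110 ℏ²; θ(m_l=-2) ≈ 111.42°

cos θ_min = 5/√30, so θ_min ≈ 24.09°.
Σ m_l² = 110, so Σ(L_z)² = 110 ℏ².
For m_l = -2: cos θ = -2/√30, θ ≈ 111.42°.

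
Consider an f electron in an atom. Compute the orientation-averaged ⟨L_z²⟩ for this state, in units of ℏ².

For an f orbital, l = 3.
The allowed m_l values are -3, -2, -1, 0, 1, 2, 3.
⟨L_z²⟩ = ℏ²·(Σ m_l²)/(2l+1) = ℏ²·28/7 = 4ℏ².

⟨L_z²⟩ = 4 ℏ²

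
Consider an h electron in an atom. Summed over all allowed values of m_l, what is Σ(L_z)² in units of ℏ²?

An h state has l = 5.
m_l runs from −5 to 5, i.e. {-5, -4, -3, -2, -1, 0, 1, 2, 3, 4, 5}.
Σ m_l² = l(l+1)(2l+1)/3 = 5·6·11/3 = 110.

Σ(L_z)² = 110 ℏ²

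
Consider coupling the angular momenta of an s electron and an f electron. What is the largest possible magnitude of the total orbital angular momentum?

The total orbital quantum number L ranges from |l₁ − l₂| to l₁ + l₂ in integer steps.
So L can be 3.
The largest magnitude corresponds to L = 3: |L_tot| = ℏ√(3·4) = 2√3 ℏ.

|L_tot|_max = 2√3 ℏ ≈ 3.464ℏ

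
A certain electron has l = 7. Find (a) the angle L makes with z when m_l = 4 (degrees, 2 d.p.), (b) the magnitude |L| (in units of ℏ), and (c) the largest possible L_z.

For m_l = 4: cos θ = 4/√56, θ ≈ 57.69°.
|L| = ℏ√(7·8) = 2√14 ℏ ≈ 7.483ℏ.
L_z,max = lℏ = 7ℏ.

θ(m_l=4) ≈ 57.69°; |L| = 2√14 ℏ ≈ 7.483ℏ; L_z,max = 7ℏ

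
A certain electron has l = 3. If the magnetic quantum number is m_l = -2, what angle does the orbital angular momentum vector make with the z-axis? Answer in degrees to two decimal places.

|L| = √(l(l+1)) ℏ = 2√3 ℏ.
L_z = m_l ℏ = −2ℏ.
cos θ = L_z/|L| = -2/√12, so θ ≈ 125.26°.

θ ≈ 125.26°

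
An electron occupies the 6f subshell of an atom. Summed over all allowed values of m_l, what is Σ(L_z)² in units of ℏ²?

The 6f subshell has l = 3.
m_l runs from −3 to 3, i.e. {-3, -2, -1, 0, 1, 2, 3}.
Σ m_l² = 2·(1 + 4 + 9) = 28.

Σ(L_z)² = 28 ℏ²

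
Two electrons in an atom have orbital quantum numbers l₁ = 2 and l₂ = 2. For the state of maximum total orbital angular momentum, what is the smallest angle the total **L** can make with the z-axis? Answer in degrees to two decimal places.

θ_min ≈ 26.57°

L runs from |2 − 2| = 0 to 2 + 2 = 4.
So L can be 0, 1, 2, 3, 4.
The maximum is L = 4, with |L_tot| = ℏ√(4·5) = 2√5 ℏ.
The minimum angle with z is arccos(4/√20) ≈ 26.57°.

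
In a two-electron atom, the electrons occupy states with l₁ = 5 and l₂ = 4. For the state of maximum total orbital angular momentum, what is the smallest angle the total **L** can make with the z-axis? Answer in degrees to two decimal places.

L runs from |5 − 4| = 1 to 5 + 4 = 9.
So L can be 1, 2, 3, 4, 5, 6, 7, 8, 9.
The maximum is L = 9, with |L_tot| = ℏ√(9·10) = 3√10 ℏ.
The minimum angle with z is arccos(9/√90) ≈ 18.43°.

θ_min ≈ 18.43°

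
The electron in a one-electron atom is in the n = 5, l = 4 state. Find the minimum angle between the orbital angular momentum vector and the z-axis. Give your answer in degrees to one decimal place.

θ_min ≈ 26.6°

|L| = √(l(l+1)) ℏ = 2√5 ℏ.
The smallest angle corresponds to the largest L_z, i.e. m_l = l = 4, giving L_z = 4ℏ.
cos θ_min = 4/√20, so θ_min ≈ 26.6°.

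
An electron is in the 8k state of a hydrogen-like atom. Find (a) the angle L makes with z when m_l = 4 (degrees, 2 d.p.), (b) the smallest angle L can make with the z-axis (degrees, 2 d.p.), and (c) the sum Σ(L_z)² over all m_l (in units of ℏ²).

θ(m_l=4) ≈ 57.69°; θ_min ≈ 20.70°; Σ(L_z)² = 280 ℏ²

For 8k, l = 7.
For m_l = 4: cos θ = 4/√56, θ ≈ 57.69°.
cos θ_min = 7/√56, so θ_min ≈ 20.70°.
Σ m_l² = 280, so Σ(L_z)² = 280 ℏ².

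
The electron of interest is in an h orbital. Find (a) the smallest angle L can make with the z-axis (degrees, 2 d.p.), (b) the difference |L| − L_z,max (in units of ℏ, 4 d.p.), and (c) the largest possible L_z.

θ_min ≈ 24.09°; |L|−L_z,max ≈ 0.4772ℏ; L_z,max = 5ℏ

The letter h corresponds to l = 5.
cos θ_min = 5/√30, so θ_min ≈ 24.09°.
|L| − L_z,max = (√30 − 5)ℏ ≈ 0.4772ℏ.
L_z,max = lℏ = 5ℏ.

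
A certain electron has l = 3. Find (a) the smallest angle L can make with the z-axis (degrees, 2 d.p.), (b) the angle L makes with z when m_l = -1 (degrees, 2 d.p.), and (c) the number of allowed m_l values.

θ_min ≈ 30.00°; θ(m_l=-1) ≈ 106.78°; 7 values

cos θ_min = 3/√12, so θ_min ≈ 30.00°.
For m_l = -1: cos θ = -1/√12, θ ≈ 106.78°.
There are 2l+1 = 7 values of m_l.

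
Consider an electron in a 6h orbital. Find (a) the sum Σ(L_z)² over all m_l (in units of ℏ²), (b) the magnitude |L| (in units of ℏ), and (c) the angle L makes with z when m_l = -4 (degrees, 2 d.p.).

6h means n = 6, l = 5.
Σ m_l² = 110, so Σ(L_z)² = 110 ℏ².
|L| = ℏ√(5·6) = √30 ℏ ≈ 5.477ℏ.
For m_l = -4: cos θ = -4/√30, θ ≈ 136.91°.

Σ(L_z)² = 110 ℏ²; |L| = √30 ℏ ≈ 5.477ℏ; θ(m_l=-4) ≈ 136.91°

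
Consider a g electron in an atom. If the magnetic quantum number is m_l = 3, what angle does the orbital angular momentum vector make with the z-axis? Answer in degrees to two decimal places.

For a g orbital, l = 4.
|L|² = l(l+1)ℏ² = 20ℏ², so |L| = 2√5 ℏ.
L_z = m_l ℏ = 3ℏ.
cos θ = L_z/|L| = 3/√20, so θ ≈ 47.87°.

θ ≈ 47.87°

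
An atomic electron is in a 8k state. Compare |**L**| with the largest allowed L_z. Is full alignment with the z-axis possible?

No: L_z,max = 7ℏ < |L| = 2√14 ℏ ≈ 7.483ℏ

The 8k subshell has l = 7.
|L| = 2√14 ℏ ≈ 7.4833ℏ, while L_z,max = lℏ = 7ℏ.
Since |L| > L_z,max, the vector can never point exactly along z; the closest it comes is θ_min = arccos(7/√56) ≈ 20.7°.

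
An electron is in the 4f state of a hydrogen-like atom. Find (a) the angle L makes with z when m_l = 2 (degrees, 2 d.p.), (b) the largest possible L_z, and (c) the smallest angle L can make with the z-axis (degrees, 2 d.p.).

θ(m_l=2) ≈ 54.74°; L_z,max = 3ℏ; θ_min ≈ 30.00°

The 4f subshell has l = 3.
For m_l = 2: cos θ = 2/√12, θ ≈ 54.74°.
L_z,max = lℏ = 3ℏ.
cos θ_min = 3/√12, so θ_min ≈ 30.00°.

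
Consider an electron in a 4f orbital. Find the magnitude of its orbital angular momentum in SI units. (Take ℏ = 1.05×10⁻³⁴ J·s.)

|L| = 3.64×10⁻³⁴ J·s

The 4f subshell has l = 3.
|L| = ℏ√(l(l+1)) = ℏ√(3·4) = 2√3 ℏ
Numerically, |L| = 3.464 × (1.05×10⁻³⁴ J·s) = 3.64×10⁻³⁴ J·s.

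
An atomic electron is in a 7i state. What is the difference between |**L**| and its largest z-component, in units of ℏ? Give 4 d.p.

7i means n = 7, l = 6.
|L| = √42 ℏ ≈ 6.4807ℏ, while L_z,max = lℏ = 6ℏ.
The difference is (√42 − 6)ℏ ≈ 0.4807ℏ.

|L| − L_z,max ≈ 0.4807ℏ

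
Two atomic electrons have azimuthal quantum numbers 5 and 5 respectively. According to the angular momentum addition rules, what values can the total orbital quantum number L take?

The total orbital quantum number L ranges from |l₁ − l₂| to l₁ + l₂ in integer steps.
So L can be 0, 1, 2, 3, 4, 5, 6, 7, 8, 9, 10.

L = 0, 1, 2, 3, 4, 5, 6, 7, 8, 9, 10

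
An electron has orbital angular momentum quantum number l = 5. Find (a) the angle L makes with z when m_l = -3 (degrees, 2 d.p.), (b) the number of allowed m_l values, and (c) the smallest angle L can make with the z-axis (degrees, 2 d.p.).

θ(m_l=-3) ≈ 123.21°; 11 values; θ_min ≈ 24.09°

For m_l = -3: cos θ = -3/√30, θ ≈ 123.21°.
There are 2l+1 = 11 values of m_l.
cos θ_min = 5/√30, so θ_min ≈ 24.09°.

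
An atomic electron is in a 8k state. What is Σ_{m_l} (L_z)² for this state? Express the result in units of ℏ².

For 8k, l = 7.
The allowed m_l values are -7, -6, -5, -4, -3, -2, -1, 0, 1, 2, 3, 4, 5, 6, 7.
Σ m_l² = 2·(1 + 4 + 9 + 16 + 25 + 36 + 49) = 280.

Σ(L_z)² = 280 ℏ²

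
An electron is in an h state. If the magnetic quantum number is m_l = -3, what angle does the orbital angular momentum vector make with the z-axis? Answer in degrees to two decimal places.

θ ≈ 123.21°

An h state has l = 5.
|L| = √(l(l+1)) ℏ = √30 ℏ.
L_z = m_l ℏ = −3ℏ.
cos θ = L_z/|L| = -3/√30, so θ ≈ 123.21°.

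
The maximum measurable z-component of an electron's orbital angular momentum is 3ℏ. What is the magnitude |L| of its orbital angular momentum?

The maximum L_z equals lℏ, giving l = 3.
|L| = √(l(l+1)) ℏ = 2√3 ℏ.

|L| = 2√3 ℏ ≈ 3.464ℏ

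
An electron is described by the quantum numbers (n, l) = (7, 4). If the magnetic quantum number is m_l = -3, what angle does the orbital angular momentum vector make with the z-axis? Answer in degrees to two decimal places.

|L| = ℏ√(l(l+1)) = 2√5 ℏ.
L_z = m_l ℏ = −3ℏ.
cos θ = L_z/|L| = -3/√20, so θ ≈ 132.13°.

θ ≈ 132.13°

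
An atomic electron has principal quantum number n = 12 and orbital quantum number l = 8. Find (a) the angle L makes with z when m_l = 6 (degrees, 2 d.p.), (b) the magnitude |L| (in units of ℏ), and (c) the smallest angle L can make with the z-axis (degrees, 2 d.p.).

For m_l = 6: cos θ = 6/√72, θ ≈ 45.00°.
|L| = ℏ√(8·9) = 6√2 ℏ ≈ 8.485ℏ.
cos θ_min = 8/√72, so θ_min ≈ 19.47°.

θ(m_l=6) ≈ 45.00°; |L| = 6√2 ℏ ≈ 8.485ℏ; θ_min ≈ 19.47°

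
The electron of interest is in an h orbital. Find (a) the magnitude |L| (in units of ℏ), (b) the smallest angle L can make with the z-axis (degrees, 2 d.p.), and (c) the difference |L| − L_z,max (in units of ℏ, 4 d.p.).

|L| = √30 ℏ ≈ 5.477ℏ; θ_min ≈ 24.09°; |L|−L_z,max ≈ 0.4772ℏ

For an h orbital, l = 5.
|L| = ℏ√(5·6) = √30 ℏ ≈ 5.477ℏ.
cos θ_min = 5/√30, so θ_min ≈ 24.09°.
|L| − L_z,max = (√30 − 5)ℏ ≈ 0.4772ℏ.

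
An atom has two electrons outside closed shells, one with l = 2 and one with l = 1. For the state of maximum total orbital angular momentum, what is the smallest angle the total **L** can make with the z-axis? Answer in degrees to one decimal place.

L runs from |2 − 1| = 1 to 2 + 1 = 3.
L ∈ {1, 2, 3}.
The maximum is L = 3, with |L_tot| = ℏ√(3·4) = 2√3 ℏ.
The minimum angle with z is arccos(3/√12) ≈ 30.0°.

θ_min ≈ 30.0°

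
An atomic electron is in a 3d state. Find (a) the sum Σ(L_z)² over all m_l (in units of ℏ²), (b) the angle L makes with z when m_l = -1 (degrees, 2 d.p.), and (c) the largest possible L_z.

The 3d subshell has l = 2.
Σ m_l² = 10, so Σ(L_z)² = 10 ℏ².
For m_l = -1: cos θ = -1/√6, θ ≈ 114.09°.
L_z,max = lℏ = 2ℏ.

Σ(L_z)² = 10 ℏ²; θ(m_l=-1) ≈ 114.09°; L_z,max = 2ℏ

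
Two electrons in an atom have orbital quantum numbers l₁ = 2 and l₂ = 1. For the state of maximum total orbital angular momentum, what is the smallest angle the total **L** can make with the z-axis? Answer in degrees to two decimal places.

θ_min ≈ 30.00°

Angular momentum addition gives L = |l₁ − l₂|, …, l₁ + l₂.
L ∈ {1, 2, 3}.
The maximum is L = 3, with |L_tot| = ℏ√(3·4) = 2√3 ℏ.
The minimum angle with z is arccos(3/√12) ≈ 30.00°.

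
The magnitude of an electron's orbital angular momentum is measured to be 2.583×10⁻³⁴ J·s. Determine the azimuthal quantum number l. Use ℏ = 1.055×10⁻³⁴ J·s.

Dividing by ℏ: |L|/ℏ ≈ 2.448.
Set l(l+1) = 5.99; the integer solution is l = 2.

l = 2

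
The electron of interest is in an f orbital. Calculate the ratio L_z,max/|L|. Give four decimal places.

For an f orbital, l = 3.
|L| = 2√3 ℏ ≈ 3.4641ℏ, while L_z,max = lℏ = 3ℏ.
L_z,max/|L| = 3/√12 = 0.8660.

L_z,max/|L| = 0.8660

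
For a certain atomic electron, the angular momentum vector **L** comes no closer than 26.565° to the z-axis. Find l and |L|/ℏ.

l = 4, |L| = 2√5 ℏ ≈ 4.472ℏ

cos²θ_min = l/(l+1) = 0.8000.
l = cos²θ/sin²θ ≈ 4.
Then |L| = ℏ√(4·5) = 2√5 ℏ.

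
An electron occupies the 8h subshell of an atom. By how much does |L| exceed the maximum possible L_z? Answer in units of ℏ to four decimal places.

|L| − L_z,max ≈ 0.4772ℏ

8h means n = 8, l = 5.
|L| = √30 ℏ ≈ 5.4772ℏ, while L_z,max = lℏ = 5ℏ.
The difference is (√30 − 5)ℏ ≈ 0.4772ℏ.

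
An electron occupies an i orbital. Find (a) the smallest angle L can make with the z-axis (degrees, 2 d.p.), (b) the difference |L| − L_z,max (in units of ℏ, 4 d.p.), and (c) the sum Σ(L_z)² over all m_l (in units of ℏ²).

An i state has l = 6.
cos θ_min = 6/√42, so θ_min ≈ 22.21°.
|L| − L_z,max = (√42 − 6)ℏ ≈ 0.4807ℏ.
Σ m_l² = 182, so Σ(L_z)² = 182 ℏ².

θ_min ≈ 22.21°; |L|−L_z,max ≈ 0.4807ℏ; Σ(L_z)² = 182 ℏ²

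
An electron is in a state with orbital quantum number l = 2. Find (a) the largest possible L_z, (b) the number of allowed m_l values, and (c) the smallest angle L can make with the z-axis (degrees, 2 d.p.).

L_z,max = 2ℏ; 5 values; θ_min ≈ 35.26°

L_z,max = lℏ = 2ℏ.
There are 2l+1 = 5 values of m_l.
cos θ_min = 2/√6, so θ_min ≈ 35.26°.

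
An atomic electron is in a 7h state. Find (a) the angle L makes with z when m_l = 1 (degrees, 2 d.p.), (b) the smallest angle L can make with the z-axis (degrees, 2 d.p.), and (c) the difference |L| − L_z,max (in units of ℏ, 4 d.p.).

The 7h subshell has l = 5.
For m_l = 1: cos θ = 1/√30, θ ≈ 79.48°.
cos θ_min = 5/√30, so θ_min ≈ 24.09°.
|L| − L_z,max = (√30 − 5)ℏ ≈ 0.4772ℏ.

θ(m_l=1) ≈ 79.48°; θ_min ≈ 24.09°; |L|−L_z,max ≈ 0.4772ℏ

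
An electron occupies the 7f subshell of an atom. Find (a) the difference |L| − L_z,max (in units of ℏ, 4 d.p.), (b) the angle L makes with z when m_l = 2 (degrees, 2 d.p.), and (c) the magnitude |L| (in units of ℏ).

|L|−L_z,max ≈ 0.4641ℏ; θ(m_l=2) ≈ 54.74°; |L| = 2√3 ℏ ≈ 3.464ℏ

The 7f subshell has l = 3.
|L| − L_z,max = (2√3 − 3)ℏ ≈ 0.4641ℏ.
For m_l = 2: cos θ = 2/√12, θ ≈ 54.74°.
|L| = ℏ√(3·4) = 2√3 ℏ ≈ 3.464ℏ.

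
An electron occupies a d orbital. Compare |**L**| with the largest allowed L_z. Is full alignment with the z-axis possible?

For a d orbital, l = 2.
|L| = √6 ℏ ≈ 2.4495ℏ, while L_z,max = lℏ = 2ℏ.
Since |L| > L_z,max, the vector can never point exactly along z; the closest it comes is θ_min = arccos(2/√6) ≈ 35.3°.

No: L_z,max = 2ℏ < |L| = √6 ℏ ≈ 2.449ℏ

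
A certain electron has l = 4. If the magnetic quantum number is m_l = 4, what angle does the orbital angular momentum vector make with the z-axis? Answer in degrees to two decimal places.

|L| = √(l(l+1)) ℏ = 2√5 ℏ.
L_z = m_l ℏ = 4ℏ.
cos θ = L_z/|L| = 4/√20, so θ ≈ 26.57°.

θ ≈ 26.57°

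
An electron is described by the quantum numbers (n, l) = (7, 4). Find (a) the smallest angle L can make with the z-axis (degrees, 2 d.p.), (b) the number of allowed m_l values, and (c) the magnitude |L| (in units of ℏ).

cos θ_min = 4/√20, so θ_min ≈ 26.57°.
There are 2l+1 = 9 values of m_l.
|L| = ℏ√(4·5) = 2√5 ℏ ≈ 4.472ℏ.

θ_min ≈ 26.57°; 9 values; |L| = 2√5 ℏ ≈ 4.472ℏ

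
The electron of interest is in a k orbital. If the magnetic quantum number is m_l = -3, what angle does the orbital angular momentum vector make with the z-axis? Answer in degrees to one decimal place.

θ ≈ 113.6°

The letter k corresponds to l = 7.
|L| = √(l(l+1)) ℏ = 2√14 ℏ.
L_z = m_l ℏ = −3ℏ.
cos θ = L_z/|L| = -3/√56, so θ ≈ 113.6°.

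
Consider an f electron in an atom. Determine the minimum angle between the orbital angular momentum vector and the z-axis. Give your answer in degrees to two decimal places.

θ_min ≈ 30.00°

F corresponds to l = 3.
|L| = √(l(l+1)) ℏ = 2√3 ℏ.
The smallest angle corresponds to the largest L_z, i.e. m_l = l = 3, giving L_z = 3ℏ.
cos θ_min = 3/√12, so θ_min ≈ 30.00°.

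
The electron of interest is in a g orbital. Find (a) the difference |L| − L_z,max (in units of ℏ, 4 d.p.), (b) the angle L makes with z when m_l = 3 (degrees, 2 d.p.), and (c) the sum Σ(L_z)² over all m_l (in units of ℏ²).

|L|−L_z,max ≈ 0.4721ℏ; θ(m_l=3) ≈ 47.87°; Σ(L_z)² = 60 ℏ²

For a g orbital, l = 4.
|L| − L_z,max = (2√5 − 4)ℏ ≈ 0.4721ℏ.
For m_l = 3: cos θ = 3/√20, θ ≈ 47.87°.
Σ m_l² = 60, so Σ(L_z)² = 60 ℏ².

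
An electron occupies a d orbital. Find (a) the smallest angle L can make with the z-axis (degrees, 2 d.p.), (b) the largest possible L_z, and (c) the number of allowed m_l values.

θ_min ≈ 35.26°; L_z,max = 2ℏ; 5 values

A d state has l = 2.
cos θ_min = 2/√6, so θ_min ≈ 35.26°.
L_z,max = lℏ = 2ℏ.
There are 2l+1 = 5 values of m_l.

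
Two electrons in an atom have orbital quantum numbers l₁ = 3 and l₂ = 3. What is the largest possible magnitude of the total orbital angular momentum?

|L_tot|_max = √42 ℏ ≈ 6.481ℏ

L runs from |3 − 3| = 0 to 3 + 3 = 6.
Allowed values: L = 0, 1, 2, 3, 4, 5, 6.
The largest magnitude corresponds to L = 6: |L_tot| = ℏ√(6·7) = √42 ℏ.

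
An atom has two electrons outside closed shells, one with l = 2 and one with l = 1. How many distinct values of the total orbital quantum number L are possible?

By the triangle rule, |l₁ − l₂| ≤ L ≤ l₁ + l₂.
So L can be 1, 2, 3.
That is 3 values.

3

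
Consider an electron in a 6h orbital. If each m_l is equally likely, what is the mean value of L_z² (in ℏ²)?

The 6h subshell has l = 5.
m_l ∈ {-5, -4, -3, -2, -1, 0, 1, 2, 3, 4, 5}.
⟨L_z²⟩ = ℏ²·(Σ m_l²)/(2l+1) = ℏ²·110/11 = 10ℏ².

⟨L_z²⟩ = 10 ℏ²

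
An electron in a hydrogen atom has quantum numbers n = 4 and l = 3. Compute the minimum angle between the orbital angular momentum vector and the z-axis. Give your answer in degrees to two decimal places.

θ_min ≈ 30.00°

|L| = ℏ√(l(l+1)) = 2√3 ℏ.
The smallest angle corresponds to the largest L_z, i.e. m_l = l = 3, giving L_z = 3ℏ.
cos θ_min = 3/√12, so θ_min ≈ 30.00°.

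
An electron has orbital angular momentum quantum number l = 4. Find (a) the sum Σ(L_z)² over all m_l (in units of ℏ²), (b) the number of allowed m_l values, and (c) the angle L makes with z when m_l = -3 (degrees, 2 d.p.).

Σ(L_z)² = 60 ℏ²; 9 values; θ(m_l=-3) ≈ 132.13°

Σ m_l² = 60, so Σ(L_z)² = 60 ℏ².
There are 2l+1 = 9 values of m_l.
For m_l = -3: cos θ = -3/√20, θ ≈ 132.13°.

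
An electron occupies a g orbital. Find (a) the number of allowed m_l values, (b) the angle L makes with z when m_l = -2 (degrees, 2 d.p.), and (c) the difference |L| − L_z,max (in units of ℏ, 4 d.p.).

9 values; θ(m_l=-2) ≈ 116.57°; |L|−L_z,max ≈ 0.4721ℏ

For a g orbital, l = 4.
There are 2l+1 = 9 values of m_l.
For m_l = -2: cos θ = -2/√20, θ ≈ 116.57°.
|L| − L_z,max = (2√5 − 4)ℏ ≈ 0.4721ℏ.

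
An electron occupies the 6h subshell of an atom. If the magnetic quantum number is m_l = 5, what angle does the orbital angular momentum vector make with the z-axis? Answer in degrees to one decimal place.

θ ≈ 24.1°

6h means n = 6, l = 5.
|L| = ℏ√(l(l+1)) = √30 ℏ.
L_z = m_l ℏ = 5ℏ.
cos θ = L_z/|L| = 5/√30, so θ ≈ 24.1°.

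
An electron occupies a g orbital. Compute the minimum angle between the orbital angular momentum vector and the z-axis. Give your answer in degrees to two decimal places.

For a g orbital, l = 4.
|L| = ℏ√(l(l+1)) = 2√5 ℏ.
The smallest angle corresponds to the largest L_z, i.e. m_l = l = 4, giving L_z = 4ℏ.
cos θ_min = 4/√20, so θ_min ≈ 26.57°.

θ_min ≈ 26.57°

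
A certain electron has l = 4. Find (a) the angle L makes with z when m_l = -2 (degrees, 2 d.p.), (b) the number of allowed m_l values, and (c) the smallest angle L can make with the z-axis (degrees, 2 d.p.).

For m_l = -2: cos θ = -2/√20, θ ≈ 116.57°.
There are 2l+1 = 9 values of m_l.
cos θ_min = 4/√20, so θ_min ≈ 26.57°.

θ(m_l=-2) ≈ 116.57°; 9 values; θ_min ≈ 26.57°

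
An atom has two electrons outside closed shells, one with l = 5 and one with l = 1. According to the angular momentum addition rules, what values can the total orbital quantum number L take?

L runs from |5 − 1| = 4 to 5 + 1 = 6.
So L can be 4, 5, 6.

L = 4, 5, 6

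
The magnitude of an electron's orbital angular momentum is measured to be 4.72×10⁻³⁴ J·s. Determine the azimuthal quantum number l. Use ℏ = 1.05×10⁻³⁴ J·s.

Dividing by ℏ: |L|/ℏ ≈ 4.495.
Set l(l+1) = 20.21; the integer solution is l = 4.

l = 4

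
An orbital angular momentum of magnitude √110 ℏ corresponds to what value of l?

l = 10

(|L|/ℏ)² = l(l+1) = 110.
Solving: l = 10.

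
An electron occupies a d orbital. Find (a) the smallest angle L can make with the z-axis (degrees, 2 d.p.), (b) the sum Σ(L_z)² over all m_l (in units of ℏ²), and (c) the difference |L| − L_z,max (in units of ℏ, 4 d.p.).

A d state has l = 2.
cos θ_min = 2/√6, so θ_min ≈ 35.26°.
Σ m_l² = 10, so Σ(L_z)² = 10 ℏ².
|L| − L_z,max = (√6 − 2)ℏ ≈ 0.4495ℏ.

θ_min ≈ 35.26°; Σ(L_z)² = 10 ℏ²; |L|−L_z,max ≈ 0.4495ℏ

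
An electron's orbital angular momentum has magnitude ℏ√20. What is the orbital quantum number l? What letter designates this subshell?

l = 4 (g orbital)

Since |L|² = l(l+1)ℏ², l(l+1) = 20.
l² + l − 20 = 0 ⇒ l = 4.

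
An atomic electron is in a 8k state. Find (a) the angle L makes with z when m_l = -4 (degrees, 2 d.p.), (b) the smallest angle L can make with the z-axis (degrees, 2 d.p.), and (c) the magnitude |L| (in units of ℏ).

θ(m_l=-4) ≈ 122.31°; θ_min ≈ 20.70°; |L| = 2√14 ℏ ≈ 7.483ℏ

8k means n = 8, l = 7.
For m_l = -4: cos θ = -4/√56, θ ≈ 122.31°.
cos θ_min = 7/√56, so θ_min ≈ 20.70°.
|L| = ℏ√(7·8) = 2√14 ℏ ≈ 7.483ℏ.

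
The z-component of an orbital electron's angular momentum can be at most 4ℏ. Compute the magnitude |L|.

|L| = 2√5 ℏ ≈ 4.472ℏ

Since max m_l = l, l = 4.
Then |L| = ℏ√(4·5) = 2√5 ℏ.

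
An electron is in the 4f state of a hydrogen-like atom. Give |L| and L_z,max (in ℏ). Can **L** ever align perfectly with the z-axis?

No: L_z,max = 3ℏ < |L| = 2√3 ℏ ≈ 3.464ℏ

The 4f subshell has l = 3.
|L| = 2√3 ℏ ≈ 3.4641ℏ, while L_z,max = lℏ = 3ℏ.
Since |L| > L_z,max, the vector can never point exactly along z; the closest it comes is θ_min = arccos(3/√12) ≈ 30.0°.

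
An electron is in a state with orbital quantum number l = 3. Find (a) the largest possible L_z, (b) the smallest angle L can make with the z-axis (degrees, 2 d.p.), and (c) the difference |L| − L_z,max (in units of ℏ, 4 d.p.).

L_z,max = 3ℏ; θ_min ≈ 30.00°; |L|−L_z,max ≈ 0.4641ℏ

L_z,max = lℏ = 3ℏ.
cos θ_min = 3/√12, so θ_min ≈ 30.00°.
|L| − L_z,max = (2√3 − 3)ℏ ≈ 0.4641ℏ.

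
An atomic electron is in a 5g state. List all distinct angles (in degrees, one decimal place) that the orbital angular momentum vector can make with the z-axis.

The 5g subshell has l = 4.
|L|² = l(l+1)ℏ² = 20ℏ², so |L| = 2√5 ℏ.
cos θ = m_l/√20 for each m_l ∈ {-4, -3, -2, -1, 0, 1, 2, 3, 4}.

θ ∈ {26.6°, 47.9°, 63.4°, 77.1°, 90.0°, 102.9°, 116.6°, 132.1°, 153.4°}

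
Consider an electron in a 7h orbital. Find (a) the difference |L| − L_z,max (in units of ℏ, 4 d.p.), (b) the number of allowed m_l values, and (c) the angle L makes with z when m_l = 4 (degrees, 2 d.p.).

|L|−L_z,max ≈ 0.4772ℏ; 11 values; θ(m_l=4) ≈ 43.09°

For 7h, l = 5.
|L| − L_z,max = (√30 − 5)ℏ ≈ 0.4772ℏ.
There are 2l+1 = 11 values of m_l.
For m_l = 4: cos θ = 4/√30, θ ≈ 43.09°.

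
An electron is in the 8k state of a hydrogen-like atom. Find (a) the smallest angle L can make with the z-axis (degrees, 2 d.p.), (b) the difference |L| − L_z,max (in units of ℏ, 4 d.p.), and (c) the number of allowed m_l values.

θ_min ≈ 20.70°; |L|−L_z,max ≈ 0.4833ℏ; 15 values

The 8k subshell has l = 7.
cos θ_min = 7/√56, so θ_min ≈ 20.70°.
|L| − L_z,max = (2√14 − 7)ℏ ≈ 0.4833ℏ.
There are 2l+1 = 15 values of m_l.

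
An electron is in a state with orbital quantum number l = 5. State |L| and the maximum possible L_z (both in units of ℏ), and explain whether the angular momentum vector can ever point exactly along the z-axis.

|L| = √30 ℏ ≈ 5.4772ℏ, while L_z,max = lℏ = 5ℏ.
Since |L| > L_z,max, the vector can never point exactly along z; the closest it comes is θ_min = arccos(5/√30) ≈ 24.1°.

No: L_z,max = 5ℏ < |L| = √30 ℏ ≈ 5.477ℏ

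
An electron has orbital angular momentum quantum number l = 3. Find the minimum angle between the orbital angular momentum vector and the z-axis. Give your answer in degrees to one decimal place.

|L| = ℏ√(l(l+1)) = 2√3 ℏ.
The smallest angle corresponds to the largest L_z, i.e. m_l = l = 3, giving L_z = 3ℏ.
cos θ_min = 3/√12, so θ_min ≈ 30.0°.

θ_min ≈ 30.0°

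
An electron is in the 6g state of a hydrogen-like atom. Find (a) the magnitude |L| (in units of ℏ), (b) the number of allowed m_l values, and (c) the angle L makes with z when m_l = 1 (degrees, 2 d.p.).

|L| = 2√5 ℏ ≈ 4.472ℏ; 9 values; θ(m_l=1) ≈ 77.08°

For 6g, l = 4.
|L| = ℏ√(4·5) = 2√5 ℏ ≈ 4.472ℏ.
There are 2l+1 = 9 values of m_l.
For m_l = 1: cos θ = 1/√20, θ ≈ 77.08°.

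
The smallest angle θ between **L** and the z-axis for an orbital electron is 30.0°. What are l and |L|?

cos θ_min = l/√(l(l+1)) = √(l/(l+1)), so l/(l+1) = cos²(30.0°) = 0.7500.
Thus l = 0.7500/(1 − 0.7500) ≈ 3.
Then |L| = ℏ√(3·4) = 2√3 ℏ.

l = 3, |L| = 2√3 ℏ ≈ 3.464ℏ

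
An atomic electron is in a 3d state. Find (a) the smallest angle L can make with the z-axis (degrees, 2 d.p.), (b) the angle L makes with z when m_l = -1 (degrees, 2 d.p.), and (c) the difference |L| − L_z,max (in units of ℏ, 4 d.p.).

The 3d subshell has l = 2.
cos θ_min = 2/√6, so θ_min ≈ 35.26°.
For m_l = -1: cos θ = -1/√6, θ ≈ 114.09°.
|L| − L_z,max = (√6 − 2)ℏ ≈ 0.4495ℏ.

θ_min ≈ 35.26°; θ(m_l=-1) ≈ 114.09°; |L|−L_z,max ≈ 0.4495ℏ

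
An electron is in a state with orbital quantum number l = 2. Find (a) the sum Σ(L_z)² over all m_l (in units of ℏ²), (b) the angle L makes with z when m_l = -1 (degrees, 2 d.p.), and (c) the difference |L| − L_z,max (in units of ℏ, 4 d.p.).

Σ(L_z)² = 10 ℏ²; θ(m_l=-1) ≈ 114.09°; |L|−L_z,max ≈ 0.4495ℏ

Σ m_l² = 10, so Σ(L_z)² = 10 ℏ².
For m_l = -1: cos θ = -1/√6, θ ≈ 114.09°.
|L| − L_z,max = (√6 − 2)ℏ ≈ 0.4495ℏ.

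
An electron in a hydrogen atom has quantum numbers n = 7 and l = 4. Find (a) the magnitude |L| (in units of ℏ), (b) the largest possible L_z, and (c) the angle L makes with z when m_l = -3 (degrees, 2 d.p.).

|L| = 2√5 ℏ ≈ 4.472ℏ; L_z,max = 4ℏ; θ(m_l=-3) ≈ 132.13°

|L| = ℏ√(4·5) = 2√5 ℏ ≈ 4.472ℏ.
L_z,max = lℏ = 4ℏ.
For m_l = -3: cos θ = -3/√20, θ ≈ 132.13°.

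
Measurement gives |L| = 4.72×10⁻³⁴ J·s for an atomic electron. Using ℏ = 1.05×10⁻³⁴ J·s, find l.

|L|/ℏ = (4.72×10⁻³⁴)/(1.05×10⁻³⁴) ≈ 4.495.
Set l(l+1) = 20.21; the integer solution is l = 4.

l = 4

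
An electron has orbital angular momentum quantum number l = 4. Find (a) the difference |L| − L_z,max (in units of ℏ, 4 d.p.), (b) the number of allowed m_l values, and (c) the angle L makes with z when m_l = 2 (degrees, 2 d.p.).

|L| − L_z,max = (2√5 − 4)ℏ ≈ 0.4721ℏ.
There are 2l+1 = 9 values of m_l.
For m_l = 2: cos θ = 2/√20, θ ≈ 63.43°.

|L|−L_z,max ≈ 0.4721ℏ; 9 values; θ(m_l=2) ≈ 63.43°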